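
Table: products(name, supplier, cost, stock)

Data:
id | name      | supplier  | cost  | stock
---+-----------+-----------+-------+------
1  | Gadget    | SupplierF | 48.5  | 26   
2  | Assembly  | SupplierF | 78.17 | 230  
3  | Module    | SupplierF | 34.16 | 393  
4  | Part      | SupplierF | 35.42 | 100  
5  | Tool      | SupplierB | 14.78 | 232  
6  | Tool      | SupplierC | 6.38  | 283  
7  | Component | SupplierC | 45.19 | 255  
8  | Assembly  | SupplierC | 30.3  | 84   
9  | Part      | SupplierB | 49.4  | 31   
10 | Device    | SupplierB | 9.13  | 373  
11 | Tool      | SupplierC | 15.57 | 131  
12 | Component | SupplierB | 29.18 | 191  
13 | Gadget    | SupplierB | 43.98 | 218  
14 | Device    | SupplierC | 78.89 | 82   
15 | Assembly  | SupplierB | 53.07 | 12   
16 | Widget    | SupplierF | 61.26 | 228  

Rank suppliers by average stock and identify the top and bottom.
SELECT supplier, AVG(stock)
FROM products
GROUP BY supplier
ORDER BY AVG(stock)

All groups:
  SupplierC: 167.00
  SupplierB: 176.17
  SupplierF: 195.40

Highest: SupplierF (195.40)
Lowest: SupplierC (167.00)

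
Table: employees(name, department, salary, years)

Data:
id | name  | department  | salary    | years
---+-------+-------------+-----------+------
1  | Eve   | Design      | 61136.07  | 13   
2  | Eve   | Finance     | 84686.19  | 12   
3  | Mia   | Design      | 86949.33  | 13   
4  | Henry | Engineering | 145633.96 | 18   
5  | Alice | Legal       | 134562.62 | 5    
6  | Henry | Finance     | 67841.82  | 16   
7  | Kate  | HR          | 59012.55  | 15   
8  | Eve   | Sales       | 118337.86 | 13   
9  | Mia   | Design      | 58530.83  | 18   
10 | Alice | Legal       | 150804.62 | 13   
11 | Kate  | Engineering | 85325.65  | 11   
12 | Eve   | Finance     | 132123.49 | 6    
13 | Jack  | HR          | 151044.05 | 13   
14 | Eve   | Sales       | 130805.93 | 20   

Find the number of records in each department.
SELECT department, COUNT(*) as count
FROM employees
GROUP BY department

Result:
  Design: 3
  Engineering: 2
  Finance: 3
  HR: 2
  Legal: 2
  Sales: 2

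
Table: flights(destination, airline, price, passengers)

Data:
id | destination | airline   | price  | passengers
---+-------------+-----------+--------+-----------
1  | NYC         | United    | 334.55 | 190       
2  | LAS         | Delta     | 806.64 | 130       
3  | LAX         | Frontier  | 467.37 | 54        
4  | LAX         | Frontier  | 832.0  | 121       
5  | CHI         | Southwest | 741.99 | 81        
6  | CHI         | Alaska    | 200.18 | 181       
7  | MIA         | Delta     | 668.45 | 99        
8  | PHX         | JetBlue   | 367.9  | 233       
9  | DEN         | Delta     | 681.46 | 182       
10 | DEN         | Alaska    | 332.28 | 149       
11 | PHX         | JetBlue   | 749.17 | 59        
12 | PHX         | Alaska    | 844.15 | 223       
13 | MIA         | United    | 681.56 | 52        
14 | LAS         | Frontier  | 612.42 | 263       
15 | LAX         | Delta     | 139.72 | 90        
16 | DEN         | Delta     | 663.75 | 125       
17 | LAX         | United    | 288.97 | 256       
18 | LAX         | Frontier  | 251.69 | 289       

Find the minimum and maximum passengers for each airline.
SELECT airline, MIN(passengers), MAX(passengers)
FROM flights
GROUP BY airline

Result:
  Alaska: min=149, max=223
  Delta: min=90, max=182
  Frontier: min=54, max=289
  JetBlue: min=59, max=233
  Southwest: min=81, max=81
  United: min=52, max=256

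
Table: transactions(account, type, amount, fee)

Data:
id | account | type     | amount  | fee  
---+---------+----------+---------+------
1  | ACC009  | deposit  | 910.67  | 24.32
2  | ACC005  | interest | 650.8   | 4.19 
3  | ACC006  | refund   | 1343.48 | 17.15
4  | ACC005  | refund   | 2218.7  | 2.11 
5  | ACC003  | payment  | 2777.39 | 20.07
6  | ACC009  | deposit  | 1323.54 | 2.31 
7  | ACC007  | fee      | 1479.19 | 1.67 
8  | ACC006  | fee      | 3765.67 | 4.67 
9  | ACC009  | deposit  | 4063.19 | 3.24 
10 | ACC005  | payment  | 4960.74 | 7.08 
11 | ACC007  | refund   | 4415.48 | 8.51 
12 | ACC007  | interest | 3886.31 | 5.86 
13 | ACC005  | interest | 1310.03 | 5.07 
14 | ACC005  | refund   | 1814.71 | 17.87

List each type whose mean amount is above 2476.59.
SELECT type, AVG(amount)
FROM transactions
GROUP BY type
HAVING AVG(amount) > 2476.59

Result:
  fee: avg=2622.43
  payment: avg=3869.07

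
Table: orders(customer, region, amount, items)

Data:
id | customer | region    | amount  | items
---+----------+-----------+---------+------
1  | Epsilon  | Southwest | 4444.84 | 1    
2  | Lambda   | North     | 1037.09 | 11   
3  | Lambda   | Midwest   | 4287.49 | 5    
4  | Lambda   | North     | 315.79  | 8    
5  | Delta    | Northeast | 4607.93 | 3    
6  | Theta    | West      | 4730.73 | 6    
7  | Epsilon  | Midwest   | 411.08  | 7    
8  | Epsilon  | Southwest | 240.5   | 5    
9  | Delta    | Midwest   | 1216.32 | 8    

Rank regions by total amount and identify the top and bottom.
SELECT region, SUM(amount)
FROM orders
GROUP BY region
ORDER BY SUM(amount)

All groups:
  North: 1352.88
  Northeast: 4607.93
  Southwest: 4685.34
  West: 4730.73
  Midwest: 5914.89

Highest: Midwest (5914.89)
Lowest: North (1352.88)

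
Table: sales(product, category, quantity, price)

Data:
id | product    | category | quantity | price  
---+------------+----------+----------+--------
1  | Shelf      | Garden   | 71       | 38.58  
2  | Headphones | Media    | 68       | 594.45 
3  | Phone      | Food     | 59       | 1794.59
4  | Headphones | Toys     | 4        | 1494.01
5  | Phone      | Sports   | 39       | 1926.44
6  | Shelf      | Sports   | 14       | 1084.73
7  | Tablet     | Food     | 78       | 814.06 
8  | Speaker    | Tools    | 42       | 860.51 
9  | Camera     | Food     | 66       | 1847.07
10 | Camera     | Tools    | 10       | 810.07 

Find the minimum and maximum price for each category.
SELECT category, MIN(price), MAX(price)
FROM sales
GROUP BY category

Result:
  Food: min=814.06, max=1847.07
  Garden: min=38.58, max=38.58
  Media: min=594.45, max=594.45
  Sports: min=1084.73, max=1926.44
  Tools: min=810.07, max=860.51
  Toys: min=1494.01, max=1494.01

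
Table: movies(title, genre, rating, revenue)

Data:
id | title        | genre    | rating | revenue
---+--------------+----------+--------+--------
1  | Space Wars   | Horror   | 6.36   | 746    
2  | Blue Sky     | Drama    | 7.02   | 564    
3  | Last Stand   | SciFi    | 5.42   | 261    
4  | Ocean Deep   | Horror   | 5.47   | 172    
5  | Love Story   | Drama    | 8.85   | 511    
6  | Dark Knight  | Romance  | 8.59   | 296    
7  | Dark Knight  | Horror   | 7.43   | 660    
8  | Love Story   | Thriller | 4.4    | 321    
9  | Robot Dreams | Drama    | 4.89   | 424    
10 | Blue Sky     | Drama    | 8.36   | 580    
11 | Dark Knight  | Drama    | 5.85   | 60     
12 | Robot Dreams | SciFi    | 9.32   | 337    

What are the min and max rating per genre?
SELECT genre, MIN(rating), MAX(rating)
FROM movies
GROUP BY genre

Result:
  Drama: min=4.89, max=8.85
  Horror: min=5.47, max=7.43
  Romance: min=8.59, max=8.59
  SciFi: min=5.42, max=9.32
  Thriller: min=4.40, max=4.40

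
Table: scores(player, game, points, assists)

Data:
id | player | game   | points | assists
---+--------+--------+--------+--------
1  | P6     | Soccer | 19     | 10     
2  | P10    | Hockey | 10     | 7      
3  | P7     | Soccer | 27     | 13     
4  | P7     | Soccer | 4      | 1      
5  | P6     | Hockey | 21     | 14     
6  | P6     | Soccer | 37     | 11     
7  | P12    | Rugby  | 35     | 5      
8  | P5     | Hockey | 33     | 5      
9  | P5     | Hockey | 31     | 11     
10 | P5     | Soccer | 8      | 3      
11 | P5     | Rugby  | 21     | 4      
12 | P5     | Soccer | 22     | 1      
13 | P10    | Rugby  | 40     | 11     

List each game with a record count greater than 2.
SELECT game, COUNT(*) as cnt
FROM scores
GROUP BY game
HAVING COUNT(*) > 2

Result:
  Hockey: 4
  Rugby: 3
  Soccer: 6

Note: HAVING filters groups after aggregation, WHERE filters rows before.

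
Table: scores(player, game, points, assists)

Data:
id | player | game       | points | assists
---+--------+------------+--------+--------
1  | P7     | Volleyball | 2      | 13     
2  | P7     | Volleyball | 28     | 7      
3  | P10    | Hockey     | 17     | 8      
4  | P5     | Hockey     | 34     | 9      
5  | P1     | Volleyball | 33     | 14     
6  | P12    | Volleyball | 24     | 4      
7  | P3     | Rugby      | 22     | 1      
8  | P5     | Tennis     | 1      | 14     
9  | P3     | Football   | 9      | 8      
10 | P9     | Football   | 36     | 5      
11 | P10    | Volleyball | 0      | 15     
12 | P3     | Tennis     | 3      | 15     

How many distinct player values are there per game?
SELECT game, COUNT(DISTINCT player)
FROM scores
GROUP BY game

Result:
  Football: 2 distinct
  Hockey: 2 distinct
  Rugby: 1 distinct
  Tennis: 2 distinct
  Volleyball: 4 distinct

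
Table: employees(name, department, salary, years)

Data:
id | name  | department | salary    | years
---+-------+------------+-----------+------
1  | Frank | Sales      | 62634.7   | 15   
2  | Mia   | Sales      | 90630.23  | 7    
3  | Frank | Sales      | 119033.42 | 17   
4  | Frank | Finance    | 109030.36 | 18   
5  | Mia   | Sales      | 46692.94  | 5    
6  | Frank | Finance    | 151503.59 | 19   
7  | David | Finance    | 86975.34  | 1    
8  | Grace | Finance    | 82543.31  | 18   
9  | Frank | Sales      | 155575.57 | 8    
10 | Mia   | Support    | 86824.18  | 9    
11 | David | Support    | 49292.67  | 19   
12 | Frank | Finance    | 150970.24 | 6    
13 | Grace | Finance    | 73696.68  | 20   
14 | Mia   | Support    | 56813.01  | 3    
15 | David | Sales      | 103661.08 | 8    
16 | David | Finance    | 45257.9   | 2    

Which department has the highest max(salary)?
SELECT department, MAX(salary) as val
FROM employees
GROUP BY department
ORDER BY val DESC
LIMIT 1

Result: Sales with max(salary) = 155575.57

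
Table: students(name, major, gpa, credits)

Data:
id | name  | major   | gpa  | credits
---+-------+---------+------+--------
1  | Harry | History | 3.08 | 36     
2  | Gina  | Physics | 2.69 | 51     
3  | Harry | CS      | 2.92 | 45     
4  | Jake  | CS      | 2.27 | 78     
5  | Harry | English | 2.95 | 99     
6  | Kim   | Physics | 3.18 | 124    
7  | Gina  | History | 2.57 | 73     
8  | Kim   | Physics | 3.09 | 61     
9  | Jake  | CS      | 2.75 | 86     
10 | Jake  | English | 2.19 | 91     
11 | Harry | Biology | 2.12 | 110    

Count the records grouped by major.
SELECT major, COUNT(*) as count
FROM students
GROUP BY major

Result:
  Biology: 1
  CS: 3
  English: 2
  History: 2
  Physics: 3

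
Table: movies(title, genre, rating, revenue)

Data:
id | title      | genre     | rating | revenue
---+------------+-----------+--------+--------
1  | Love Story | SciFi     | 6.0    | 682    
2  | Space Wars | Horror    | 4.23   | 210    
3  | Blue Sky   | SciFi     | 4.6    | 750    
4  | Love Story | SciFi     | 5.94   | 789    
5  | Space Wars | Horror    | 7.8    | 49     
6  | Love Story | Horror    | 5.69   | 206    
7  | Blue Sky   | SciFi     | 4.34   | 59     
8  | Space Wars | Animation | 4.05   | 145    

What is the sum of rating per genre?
SELECT genre, SUM(rating) as result
FROM movies
GROUP BY genre

Result:
  Animation: 4.05
  Horror: 17.72
  SciFi: 20.88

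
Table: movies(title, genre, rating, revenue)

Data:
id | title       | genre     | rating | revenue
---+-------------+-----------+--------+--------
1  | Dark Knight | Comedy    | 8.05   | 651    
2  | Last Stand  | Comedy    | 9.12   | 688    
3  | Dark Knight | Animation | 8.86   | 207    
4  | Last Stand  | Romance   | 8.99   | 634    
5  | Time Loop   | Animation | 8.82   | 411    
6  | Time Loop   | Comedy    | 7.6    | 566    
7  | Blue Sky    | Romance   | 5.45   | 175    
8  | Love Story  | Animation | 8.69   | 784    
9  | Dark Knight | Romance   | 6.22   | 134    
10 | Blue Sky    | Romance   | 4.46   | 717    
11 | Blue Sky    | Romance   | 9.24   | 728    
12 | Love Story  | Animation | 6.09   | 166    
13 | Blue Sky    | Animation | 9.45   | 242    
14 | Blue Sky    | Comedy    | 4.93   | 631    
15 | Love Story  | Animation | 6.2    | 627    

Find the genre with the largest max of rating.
SELECT genre, MAX(rating) as val
FROM movies
GROUP BY genre
ORDER BY val DESC
LIMIT 1

Result: Animation with max(rating) = 9.45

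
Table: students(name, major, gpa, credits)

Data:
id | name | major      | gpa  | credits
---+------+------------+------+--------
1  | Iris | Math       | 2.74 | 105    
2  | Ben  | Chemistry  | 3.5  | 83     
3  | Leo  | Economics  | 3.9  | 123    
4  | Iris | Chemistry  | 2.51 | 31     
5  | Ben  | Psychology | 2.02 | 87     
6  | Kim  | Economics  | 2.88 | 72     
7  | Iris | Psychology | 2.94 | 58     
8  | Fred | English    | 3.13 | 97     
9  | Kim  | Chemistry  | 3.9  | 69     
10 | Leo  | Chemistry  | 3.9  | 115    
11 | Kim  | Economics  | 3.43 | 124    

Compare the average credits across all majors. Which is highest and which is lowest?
SELECT major, AVG(credits)
FROM students
GROUP BY major
ORDER BY AVG(credits)

All groups:
  Psychology: 72.50
  Chemistry: 74.50
  English: 97.00
  Math: 105.00
  Economics: 106.33

Highest: Economics (106.33)
Lowest: Psychology (72.50)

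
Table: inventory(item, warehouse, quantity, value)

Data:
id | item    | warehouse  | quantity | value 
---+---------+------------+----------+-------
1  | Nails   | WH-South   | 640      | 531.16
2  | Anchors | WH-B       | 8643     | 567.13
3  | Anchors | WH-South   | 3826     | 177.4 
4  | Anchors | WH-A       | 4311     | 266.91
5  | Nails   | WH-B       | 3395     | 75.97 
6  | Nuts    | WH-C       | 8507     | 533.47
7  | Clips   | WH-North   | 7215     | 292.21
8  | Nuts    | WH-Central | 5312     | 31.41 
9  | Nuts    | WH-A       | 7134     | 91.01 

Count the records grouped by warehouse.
SELECT warehouse, COUNT(*) as count
FROM inventory
GROUP BY warehouse

Result:
  WH-A: 2
  WH-B: 2
  WH-C: 1
  WH-Central: 1
  WH-North: 1
  WH-South: 2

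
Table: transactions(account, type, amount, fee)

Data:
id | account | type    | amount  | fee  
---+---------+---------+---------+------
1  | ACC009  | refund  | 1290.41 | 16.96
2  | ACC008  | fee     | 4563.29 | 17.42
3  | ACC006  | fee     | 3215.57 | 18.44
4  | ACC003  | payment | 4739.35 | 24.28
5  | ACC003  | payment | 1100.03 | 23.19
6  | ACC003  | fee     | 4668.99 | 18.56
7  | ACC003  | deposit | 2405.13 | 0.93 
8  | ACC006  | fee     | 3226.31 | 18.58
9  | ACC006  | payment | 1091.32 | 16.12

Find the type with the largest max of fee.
SELECT type, MAX(fee) as val
FROM transactions
GROUP BY type
ORDER BY val DESC
LIMIT 1

Result: payment with max(fee) = 24.28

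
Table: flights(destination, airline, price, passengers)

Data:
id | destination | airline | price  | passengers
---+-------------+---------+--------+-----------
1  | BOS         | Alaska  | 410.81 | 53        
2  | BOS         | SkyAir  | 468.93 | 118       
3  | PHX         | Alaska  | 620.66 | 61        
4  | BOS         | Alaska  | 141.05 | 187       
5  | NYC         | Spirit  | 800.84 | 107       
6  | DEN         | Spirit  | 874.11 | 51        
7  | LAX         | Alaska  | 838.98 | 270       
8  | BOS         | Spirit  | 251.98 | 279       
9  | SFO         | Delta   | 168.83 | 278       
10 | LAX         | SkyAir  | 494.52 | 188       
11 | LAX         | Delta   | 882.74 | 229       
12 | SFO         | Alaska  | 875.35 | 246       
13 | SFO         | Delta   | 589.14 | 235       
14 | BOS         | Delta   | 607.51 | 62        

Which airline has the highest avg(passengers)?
SELECT airline, AVG(passengers) as val
FROM flights
GROUP BY airline
ORDER BY val DESC
LIMIT 1

Result: Delta with avg(passengers) = 201.00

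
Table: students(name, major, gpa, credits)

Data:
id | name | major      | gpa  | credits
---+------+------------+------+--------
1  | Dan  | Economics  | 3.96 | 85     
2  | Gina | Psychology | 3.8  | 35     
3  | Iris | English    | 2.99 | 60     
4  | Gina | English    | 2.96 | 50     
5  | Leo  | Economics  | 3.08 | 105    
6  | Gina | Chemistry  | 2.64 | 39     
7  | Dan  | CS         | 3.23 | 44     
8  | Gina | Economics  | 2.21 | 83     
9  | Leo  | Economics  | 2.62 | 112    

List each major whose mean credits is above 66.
SELECT major, AVG(credits)
FROM students
GROUP BY major
HAVING AVG(credits) > 66

Result:
  Economics: avg=96.25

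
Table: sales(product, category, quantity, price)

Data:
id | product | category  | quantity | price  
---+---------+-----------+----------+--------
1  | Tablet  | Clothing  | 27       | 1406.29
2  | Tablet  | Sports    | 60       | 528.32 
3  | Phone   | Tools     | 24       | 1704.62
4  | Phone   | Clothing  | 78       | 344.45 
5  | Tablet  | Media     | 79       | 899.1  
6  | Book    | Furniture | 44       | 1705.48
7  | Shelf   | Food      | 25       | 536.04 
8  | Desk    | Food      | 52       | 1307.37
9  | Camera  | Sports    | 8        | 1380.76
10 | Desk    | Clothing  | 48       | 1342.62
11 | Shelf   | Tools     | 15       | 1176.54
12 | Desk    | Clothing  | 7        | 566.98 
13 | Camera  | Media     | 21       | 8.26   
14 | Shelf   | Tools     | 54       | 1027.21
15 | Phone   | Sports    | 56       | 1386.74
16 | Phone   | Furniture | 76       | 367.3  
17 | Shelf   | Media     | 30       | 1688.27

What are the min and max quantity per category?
SELECT category, MIN(quantity), MAX(quantity)
FROM sales
GROUP BY category

Result:
  Clothing: min=7, max=78
  Food: min=25, max=52
  Furniture: min=44, max=76
  Media: min=21, max=79
  Sports: min=8, max=60
  Tools: min=15, max=54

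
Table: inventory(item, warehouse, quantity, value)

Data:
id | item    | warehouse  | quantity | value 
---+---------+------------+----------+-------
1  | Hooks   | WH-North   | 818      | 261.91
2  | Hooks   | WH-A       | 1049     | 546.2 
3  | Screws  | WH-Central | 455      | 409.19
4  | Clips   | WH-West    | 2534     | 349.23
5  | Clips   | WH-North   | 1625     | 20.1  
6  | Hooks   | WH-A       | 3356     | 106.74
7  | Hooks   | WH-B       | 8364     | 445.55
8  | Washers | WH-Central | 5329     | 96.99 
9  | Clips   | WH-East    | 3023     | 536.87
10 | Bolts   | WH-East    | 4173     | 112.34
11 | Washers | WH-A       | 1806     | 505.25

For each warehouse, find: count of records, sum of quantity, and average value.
SELECT warehouse,
       COUNT(*) as cnt,
       SUM(quantity) as total_quantity,
       AVG(value) as avg_value
FROM inventory
GROUP BY warehouse

Result:
  WH-A: 3 records, 6211 total quantity, 386.06 avg value
  WH-B: 1 records, 8364 total quantity, 445.55 avg value
  WH-Central: 2 records, 5784 total quantity, 253.09 avg value
  WH-East: 2 records, 7196 total quantity, 324.61 avg value
  WH-North: 2 records, 2443 total quantity, 141.01 avg value
  WH-West: 1 records, 2534 total quantity, 349.23 avg value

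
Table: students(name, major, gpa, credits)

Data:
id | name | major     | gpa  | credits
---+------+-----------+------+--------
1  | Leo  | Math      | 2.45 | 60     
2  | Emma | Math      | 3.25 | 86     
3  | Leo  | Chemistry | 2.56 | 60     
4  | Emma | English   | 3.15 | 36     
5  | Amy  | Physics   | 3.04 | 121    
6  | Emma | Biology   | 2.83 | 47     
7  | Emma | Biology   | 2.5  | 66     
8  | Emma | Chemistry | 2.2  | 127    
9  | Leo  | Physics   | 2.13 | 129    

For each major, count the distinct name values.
SELECT major, COUNT(DISTINCT name)
FROM students
GROUP BY major

Result:
  Biology: 1 distinct
  Chemistry: 2 distinct
  English: 1 distinct
  Math: 2 distinct
  Physics: 2 distinct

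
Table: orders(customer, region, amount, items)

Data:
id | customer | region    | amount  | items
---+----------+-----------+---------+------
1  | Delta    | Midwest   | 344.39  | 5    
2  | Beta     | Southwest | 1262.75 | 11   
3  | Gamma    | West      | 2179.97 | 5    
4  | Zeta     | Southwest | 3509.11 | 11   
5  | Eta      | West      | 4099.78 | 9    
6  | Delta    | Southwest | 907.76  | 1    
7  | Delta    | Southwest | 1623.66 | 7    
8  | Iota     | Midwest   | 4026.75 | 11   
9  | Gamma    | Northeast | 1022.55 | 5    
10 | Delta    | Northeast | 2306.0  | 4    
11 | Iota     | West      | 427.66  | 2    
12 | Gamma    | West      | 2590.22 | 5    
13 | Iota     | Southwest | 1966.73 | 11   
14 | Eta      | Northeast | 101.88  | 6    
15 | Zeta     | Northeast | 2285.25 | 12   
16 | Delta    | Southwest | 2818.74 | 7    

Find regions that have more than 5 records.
SELECT region, COUNT(*) as cnt
FROM orders
GROUP BY region
HAVING COUNT(*) > 5

Result:
  Southwest: 6

Note: HAVING filters groups after aggregation, WHERE filters rows before.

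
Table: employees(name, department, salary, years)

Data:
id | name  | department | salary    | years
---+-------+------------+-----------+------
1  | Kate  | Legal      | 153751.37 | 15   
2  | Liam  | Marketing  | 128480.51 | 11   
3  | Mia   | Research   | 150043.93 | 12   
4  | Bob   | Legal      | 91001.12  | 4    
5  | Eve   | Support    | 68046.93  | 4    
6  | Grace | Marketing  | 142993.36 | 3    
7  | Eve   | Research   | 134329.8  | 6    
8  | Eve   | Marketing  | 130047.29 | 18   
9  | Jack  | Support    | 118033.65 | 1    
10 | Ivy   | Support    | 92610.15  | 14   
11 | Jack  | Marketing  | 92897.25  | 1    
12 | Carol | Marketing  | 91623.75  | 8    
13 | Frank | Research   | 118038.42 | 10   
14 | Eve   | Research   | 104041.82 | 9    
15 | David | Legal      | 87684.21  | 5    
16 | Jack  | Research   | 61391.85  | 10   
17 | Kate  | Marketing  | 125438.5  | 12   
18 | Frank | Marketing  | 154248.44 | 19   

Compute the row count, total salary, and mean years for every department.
SELECT department,
       COUNT(*) as cnt,
       SUM(salary) as total_salary,
       AVG(years) as avg_years
FROM employees
GROUP BY department

Result:
  Legal: 3 records, 332436.70 total salary, 8.00 avg years
  Marketing: 7 records, 865729.10 total salary, 10.29 avg years
  Research: 5 records, 567845.82 total salary, 9.40 avg years
  Support: 3 records, 278690.73 total salary, 6.33 avg years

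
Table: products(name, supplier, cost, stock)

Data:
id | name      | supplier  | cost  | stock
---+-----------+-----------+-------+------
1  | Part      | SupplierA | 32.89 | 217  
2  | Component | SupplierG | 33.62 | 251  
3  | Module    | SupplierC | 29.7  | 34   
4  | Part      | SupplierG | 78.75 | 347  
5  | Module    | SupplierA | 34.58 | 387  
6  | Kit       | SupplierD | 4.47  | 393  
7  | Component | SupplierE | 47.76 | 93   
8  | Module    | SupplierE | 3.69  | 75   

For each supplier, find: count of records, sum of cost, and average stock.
SELECT supplier,
       COUNT(*) as cnt,
       SUM(cost) as total_cost,
       AVG(stock) as avg_stock
FROM products
GROUP BY supplier

Result:
  SupplierA: 2 records, 67.47 total cost, 302.00 avg stock
  SupplierC: 1 records, 29.70 total cost, 34.00 avg stock
  SupplierD: 1 records, 4.47 total cost, 393.00 avg stock
  SupplierE: 2 records, 51.45 total cost, 84.00 avg stock
  SupplierG: 2 records, 112.37 total cost, 299.00 avg stock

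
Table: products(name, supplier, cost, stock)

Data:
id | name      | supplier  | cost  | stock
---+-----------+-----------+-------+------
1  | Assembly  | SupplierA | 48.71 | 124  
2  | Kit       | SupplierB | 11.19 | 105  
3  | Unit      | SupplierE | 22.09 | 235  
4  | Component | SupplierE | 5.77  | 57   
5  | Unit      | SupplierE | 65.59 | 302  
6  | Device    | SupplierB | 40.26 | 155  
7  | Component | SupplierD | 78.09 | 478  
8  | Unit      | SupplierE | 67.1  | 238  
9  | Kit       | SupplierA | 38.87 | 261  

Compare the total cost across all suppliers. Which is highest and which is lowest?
SELECT supplier, SUM(cost)
FROM products
GROUP BY supplier
ORDER BY SUM(cost)

All groups:
  SupplierB: 51.45
  SupplierD: 78.09
  SupplierA: 87.58
  SupplierE: 160.55

Highest: SupplierE (160.55)
Lowest: SupplierB (51.45)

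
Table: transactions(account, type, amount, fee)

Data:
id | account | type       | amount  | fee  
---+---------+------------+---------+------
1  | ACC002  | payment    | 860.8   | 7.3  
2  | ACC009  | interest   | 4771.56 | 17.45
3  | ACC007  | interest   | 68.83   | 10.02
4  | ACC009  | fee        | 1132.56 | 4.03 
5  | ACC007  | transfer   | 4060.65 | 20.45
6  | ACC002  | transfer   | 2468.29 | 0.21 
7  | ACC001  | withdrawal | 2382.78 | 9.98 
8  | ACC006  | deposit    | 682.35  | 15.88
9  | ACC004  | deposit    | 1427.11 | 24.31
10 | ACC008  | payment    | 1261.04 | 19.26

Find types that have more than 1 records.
SELECT type, COUNT(*) as cnt
FROM transactions
GROUP BY type
HAVING COUNT(*) > 1

Result:
  deposit: 2
  interest: 2
  payment: 2
  transfer: 2

Note: HAVING filters groups after aggregation, WHERE filters rows before.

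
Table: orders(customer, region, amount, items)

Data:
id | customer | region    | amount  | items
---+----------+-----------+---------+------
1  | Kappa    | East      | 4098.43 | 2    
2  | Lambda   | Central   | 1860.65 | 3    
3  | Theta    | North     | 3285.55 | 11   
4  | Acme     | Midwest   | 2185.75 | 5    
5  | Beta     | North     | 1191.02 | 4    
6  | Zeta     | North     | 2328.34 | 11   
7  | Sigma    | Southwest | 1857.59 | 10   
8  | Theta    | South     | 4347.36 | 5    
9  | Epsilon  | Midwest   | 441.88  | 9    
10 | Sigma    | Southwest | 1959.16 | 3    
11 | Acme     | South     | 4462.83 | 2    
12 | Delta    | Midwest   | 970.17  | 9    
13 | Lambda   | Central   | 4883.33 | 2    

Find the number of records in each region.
SELECT region, COUNT(*) as count
FROM orders
GROUP BY region

Result:
  Central: 2
  East: 1
  Midwest: 3
  North: 3
  South: 2
  Southwest: 2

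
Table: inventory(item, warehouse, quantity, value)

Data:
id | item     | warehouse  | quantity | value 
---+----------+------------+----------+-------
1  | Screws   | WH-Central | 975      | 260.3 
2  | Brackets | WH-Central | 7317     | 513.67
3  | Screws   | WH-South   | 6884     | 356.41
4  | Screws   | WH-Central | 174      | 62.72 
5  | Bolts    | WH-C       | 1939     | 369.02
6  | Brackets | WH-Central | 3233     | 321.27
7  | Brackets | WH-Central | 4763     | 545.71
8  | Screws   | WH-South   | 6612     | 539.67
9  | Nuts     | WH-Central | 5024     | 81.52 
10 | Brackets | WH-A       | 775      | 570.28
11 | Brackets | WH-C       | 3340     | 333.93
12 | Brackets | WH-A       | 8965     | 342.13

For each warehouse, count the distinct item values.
SELECT warehouse, COUNT(DISTINCT item)
FROM inventory
GROUP BY warehouse

Result:
  WH-A: 1 distinct
  WH-C: 2 distinct
  WH-Central: 3 distinct
  WH-South: 1 distinct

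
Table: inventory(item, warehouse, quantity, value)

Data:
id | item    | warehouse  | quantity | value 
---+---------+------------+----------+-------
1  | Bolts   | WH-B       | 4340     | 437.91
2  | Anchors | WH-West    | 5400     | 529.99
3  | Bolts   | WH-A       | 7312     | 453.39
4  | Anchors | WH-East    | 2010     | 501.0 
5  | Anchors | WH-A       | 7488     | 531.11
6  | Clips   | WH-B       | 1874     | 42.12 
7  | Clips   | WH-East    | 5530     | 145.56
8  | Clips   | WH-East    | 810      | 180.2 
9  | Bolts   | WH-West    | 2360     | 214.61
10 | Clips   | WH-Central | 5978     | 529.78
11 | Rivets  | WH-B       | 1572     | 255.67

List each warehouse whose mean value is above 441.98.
SELECT warehouse, AVG(value)
FROM inventory
GROUP BY warehouse
HAVING AVG(value) > 441.98

Result:
  WH-A: avg=492.25
  WH-Central: avg=529.78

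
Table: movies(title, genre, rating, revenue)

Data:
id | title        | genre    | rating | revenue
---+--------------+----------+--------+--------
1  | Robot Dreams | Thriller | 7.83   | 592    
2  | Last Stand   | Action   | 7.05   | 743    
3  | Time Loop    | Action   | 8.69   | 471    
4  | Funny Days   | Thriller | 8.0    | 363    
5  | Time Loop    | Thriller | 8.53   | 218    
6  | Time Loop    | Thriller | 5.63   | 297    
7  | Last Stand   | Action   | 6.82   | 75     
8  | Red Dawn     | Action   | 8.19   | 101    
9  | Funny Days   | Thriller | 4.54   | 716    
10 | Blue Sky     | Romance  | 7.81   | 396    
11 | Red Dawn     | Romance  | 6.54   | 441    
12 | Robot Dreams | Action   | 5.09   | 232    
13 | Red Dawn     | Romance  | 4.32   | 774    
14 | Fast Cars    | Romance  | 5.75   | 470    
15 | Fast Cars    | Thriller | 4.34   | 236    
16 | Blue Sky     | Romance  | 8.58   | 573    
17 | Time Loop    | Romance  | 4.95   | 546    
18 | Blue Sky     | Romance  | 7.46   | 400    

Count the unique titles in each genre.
SELECT genre, COUNT(DISTINCT title)
FROM movies
GROUP BY genre

Result:
  Action: 4 distinct
  Romance: 4 distinct
  Thriller: 4 distinct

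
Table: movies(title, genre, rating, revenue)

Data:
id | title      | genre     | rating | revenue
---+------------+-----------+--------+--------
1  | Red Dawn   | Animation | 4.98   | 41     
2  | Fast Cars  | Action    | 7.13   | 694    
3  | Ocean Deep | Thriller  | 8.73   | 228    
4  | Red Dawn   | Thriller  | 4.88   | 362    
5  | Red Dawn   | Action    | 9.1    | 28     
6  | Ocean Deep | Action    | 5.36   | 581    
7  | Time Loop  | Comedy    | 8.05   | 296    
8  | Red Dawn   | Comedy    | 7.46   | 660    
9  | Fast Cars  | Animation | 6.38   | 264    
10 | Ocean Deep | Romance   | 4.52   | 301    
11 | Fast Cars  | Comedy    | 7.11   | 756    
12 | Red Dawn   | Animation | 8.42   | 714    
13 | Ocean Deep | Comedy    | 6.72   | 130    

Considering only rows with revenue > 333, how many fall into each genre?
SELECT genre, COUNT(*)
FROM movies
WHERE revenue > 333
GROUP BY genre

Note: WHERE filters rows before grouping.

Result:
  Action: 2
  Animation: 1
  Comedy: 2
  Thriller: 1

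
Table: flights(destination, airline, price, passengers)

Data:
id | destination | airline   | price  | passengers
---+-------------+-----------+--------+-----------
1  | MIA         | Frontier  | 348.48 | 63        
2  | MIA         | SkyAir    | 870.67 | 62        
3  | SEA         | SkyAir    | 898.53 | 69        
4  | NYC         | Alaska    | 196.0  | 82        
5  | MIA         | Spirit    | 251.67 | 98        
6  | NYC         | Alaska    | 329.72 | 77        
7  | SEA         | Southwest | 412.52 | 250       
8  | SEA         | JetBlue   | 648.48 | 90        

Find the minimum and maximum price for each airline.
SELECT airline, MIN(price), MAX(price)
FROM flights
GROUP BY airline

Result:
  Alaska: min=196.00, max=329.72
  Frontier: min=348.48, max=348.48
  JetBlue: min=648.48, max=648.48
  SkyAir: min=870.67, max=898.53
  Southwest: min=412.52, max=412.52
  Spirit: min=251.67, max=251.67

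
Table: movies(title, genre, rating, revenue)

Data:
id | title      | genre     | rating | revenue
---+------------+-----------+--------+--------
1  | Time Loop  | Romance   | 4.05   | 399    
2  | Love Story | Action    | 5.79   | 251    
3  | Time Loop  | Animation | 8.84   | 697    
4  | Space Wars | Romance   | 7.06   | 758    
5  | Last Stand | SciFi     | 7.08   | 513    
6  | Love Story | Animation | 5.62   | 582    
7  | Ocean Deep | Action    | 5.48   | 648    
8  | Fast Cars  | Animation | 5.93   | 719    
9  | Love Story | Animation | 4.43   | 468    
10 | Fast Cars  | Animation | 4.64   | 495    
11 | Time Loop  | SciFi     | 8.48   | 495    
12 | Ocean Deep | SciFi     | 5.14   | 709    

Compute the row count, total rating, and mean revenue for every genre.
SELECT genre,
       COUNT(*) as cnt,
       SUM(rating) as total_rating,
       AVG(revenue) as avg_revenue
FROM movies
GROUP BY genre

Result:
  Action: 2 records, 11.27 total rating, 449.50 avg revenue
  Animation: 5 records, 29.46 total rating, 592.20 avg revenue
  Romance: 2 records, 11.11 total rating, 578.50 avg revenue
  SciFi: 3 records, 20.70 total rating, 572.33 avg revenue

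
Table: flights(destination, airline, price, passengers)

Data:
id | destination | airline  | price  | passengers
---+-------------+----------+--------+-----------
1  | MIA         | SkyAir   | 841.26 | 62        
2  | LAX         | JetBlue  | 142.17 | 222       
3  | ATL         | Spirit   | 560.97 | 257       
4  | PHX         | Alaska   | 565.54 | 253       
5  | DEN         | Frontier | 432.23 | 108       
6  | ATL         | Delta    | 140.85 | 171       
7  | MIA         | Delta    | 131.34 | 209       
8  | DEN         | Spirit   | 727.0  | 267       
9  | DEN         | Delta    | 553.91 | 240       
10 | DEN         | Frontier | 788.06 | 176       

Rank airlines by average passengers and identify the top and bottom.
SELECT airline, AVG(passengers)
FROM flights
GROUP BY airline
ORDER BY AVG(passengers)

All groups:
  SkyAir: 62.00
  Frontier: 142.00
  Delta: 206.67
  JetBlue: 222.00
  Alaska: 253.00
  Spirit: 262.00

Highest: Spirit (262.00)
Lowest: SkyAir (62.00)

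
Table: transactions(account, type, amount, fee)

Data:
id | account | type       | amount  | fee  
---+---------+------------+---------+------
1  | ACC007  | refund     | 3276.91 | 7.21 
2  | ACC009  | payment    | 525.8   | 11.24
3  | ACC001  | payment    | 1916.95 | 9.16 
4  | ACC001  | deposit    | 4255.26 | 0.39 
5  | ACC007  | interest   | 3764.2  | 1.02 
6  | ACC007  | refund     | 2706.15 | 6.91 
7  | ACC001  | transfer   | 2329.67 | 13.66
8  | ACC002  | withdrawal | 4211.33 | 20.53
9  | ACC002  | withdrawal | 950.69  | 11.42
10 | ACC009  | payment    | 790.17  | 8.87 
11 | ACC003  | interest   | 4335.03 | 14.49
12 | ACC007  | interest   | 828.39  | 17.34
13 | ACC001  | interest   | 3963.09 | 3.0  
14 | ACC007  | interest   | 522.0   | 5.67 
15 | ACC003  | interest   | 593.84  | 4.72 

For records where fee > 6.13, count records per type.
SELECT type, COUNT(*)
FROM transactions
WHERE fee > 6.13
GROUP BY type

Note: WHERE filters rows before grouping.

Result:
  interest: 2
  payment: 3
  refund: 2
  transfer: 1
  withdrawal: 2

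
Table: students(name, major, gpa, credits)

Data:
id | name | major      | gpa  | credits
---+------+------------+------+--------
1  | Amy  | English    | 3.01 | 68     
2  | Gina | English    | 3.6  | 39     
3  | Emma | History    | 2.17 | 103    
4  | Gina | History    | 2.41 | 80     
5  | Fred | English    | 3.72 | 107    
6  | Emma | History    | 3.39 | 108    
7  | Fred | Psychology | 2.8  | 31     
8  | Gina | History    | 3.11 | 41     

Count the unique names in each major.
SELECT major, COUNT(DISTINCT name)
FROM students
GROUP BY major

Result:
  English: 3 distinct
  History: 2 distinct
  Psychology: 1 distinct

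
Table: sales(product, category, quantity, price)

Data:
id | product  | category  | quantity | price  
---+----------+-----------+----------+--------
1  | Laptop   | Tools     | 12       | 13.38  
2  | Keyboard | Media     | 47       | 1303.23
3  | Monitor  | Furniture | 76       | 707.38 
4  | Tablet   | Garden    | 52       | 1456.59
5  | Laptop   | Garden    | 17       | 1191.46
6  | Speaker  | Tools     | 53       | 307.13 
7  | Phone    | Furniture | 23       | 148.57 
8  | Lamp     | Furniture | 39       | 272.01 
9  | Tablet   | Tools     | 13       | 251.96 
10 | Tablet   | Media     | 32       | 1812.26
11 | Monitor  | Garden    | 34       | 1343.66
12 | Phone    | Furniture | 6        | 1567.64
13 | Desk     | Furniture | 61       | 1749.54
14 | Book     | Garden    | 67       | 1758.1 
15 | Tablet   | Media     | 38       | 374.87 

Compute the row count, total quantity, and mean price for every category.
SELECT category,
       COUNT(*) as cnt,
       SUM(quantity) as total_quantity,
       AVG(price) as avg_price
FROM sales
GROUP BY category

Result:
  Furniture: 5 records, 205 total quantity, 889.03 avg price
  Garden: 4 records, 170 total quantity, 1437.45 avg price
  Media: 3 records, 117 total quantity, 1163.45 avg price
  Tools: 3 records, 78 total quantity, 190.82 avg price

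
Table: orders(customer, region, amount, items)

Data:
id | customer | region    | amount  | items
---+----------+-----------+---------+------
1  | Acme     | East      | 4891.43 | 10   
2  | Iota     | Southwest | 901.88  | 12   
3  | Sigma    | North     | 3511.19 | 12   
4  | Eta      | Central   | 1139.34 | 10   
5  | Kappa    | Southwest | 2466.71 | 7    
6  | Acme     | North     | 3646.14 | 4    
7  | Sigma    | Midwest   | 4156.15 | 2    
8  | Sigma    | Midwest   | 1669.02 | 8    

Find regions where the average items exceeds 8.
SELECT region, AVG(items)
FROM orders
GROUP BY region
HAVING AVG(items) > 8

Result:
  Central: avg=10.00
  East: avg=10.00
  Southwest: avg=9.50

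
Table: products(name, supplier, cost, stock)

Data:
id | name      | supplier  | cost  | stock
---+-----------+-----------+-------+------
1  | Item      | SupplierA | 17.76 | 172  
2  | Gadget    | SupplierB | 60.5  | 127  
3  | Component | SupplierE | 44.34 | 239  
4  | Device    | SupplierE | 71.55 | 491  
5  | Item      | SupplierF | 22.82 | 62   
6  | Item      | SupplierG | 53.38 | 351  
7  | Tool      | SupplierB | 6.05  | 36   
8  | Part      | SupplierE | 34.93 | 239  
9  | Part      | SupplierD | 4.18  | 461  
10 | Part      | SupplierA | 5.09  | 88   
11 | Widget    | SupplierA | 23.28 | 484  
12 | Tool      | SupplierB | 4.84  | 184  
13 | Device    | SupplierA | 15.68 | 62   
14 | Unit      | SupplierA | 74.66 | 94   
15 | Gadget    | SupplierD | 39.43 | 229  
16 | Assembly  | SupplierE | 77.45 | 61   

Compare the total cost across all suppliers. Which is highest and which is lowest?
SELECT supplier, SUM(cost)
FROM products
GROUP BY supplier
ORDER BY SUM(cost)

All groups:
  SupplierF: 22.82
  SupplierD: 43.61
  SupplierG: 53.38
  SupplierB: 71.39
  SupplierA: 136.47
  SupplierE: 228.27

Highest: SupplierE (228.27)
Lowest: SupplierF (22.82)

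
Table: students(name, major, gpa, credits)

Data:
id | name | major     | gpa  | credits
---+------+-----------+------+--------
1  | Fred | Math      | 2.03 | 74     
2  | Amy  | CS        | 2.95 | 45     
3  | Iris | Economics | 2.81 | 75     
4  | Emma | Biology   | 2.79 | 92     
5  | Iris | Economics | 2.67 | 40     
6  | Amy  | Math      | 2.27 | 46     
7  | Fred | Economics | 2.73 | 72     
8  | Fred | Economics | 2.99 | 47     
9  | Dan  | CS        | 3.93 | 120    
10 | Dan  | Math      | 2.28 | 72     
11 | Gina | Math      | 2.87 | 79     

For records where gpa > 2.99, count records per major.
SELECT major, COUNT(*)
FROM students
WHERE gpa > 2.99
GROUP BY major

Note: WHERE filters rows before grouping.

Result:
  CS: 1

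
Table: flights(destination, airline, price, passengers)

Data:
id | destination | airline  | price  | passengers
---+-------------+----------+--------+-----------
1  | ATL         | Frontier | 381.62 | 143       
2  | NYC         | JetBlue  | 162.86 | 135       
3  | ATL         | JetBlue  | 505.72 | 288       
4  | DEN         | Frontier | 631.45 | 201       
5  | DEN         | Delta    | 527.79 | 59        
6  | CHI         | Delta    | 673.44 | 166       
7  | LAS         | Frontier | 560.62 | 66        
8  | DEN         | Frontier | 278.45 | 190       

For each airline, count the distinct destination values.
SELECT airline, COUNT(DISTINCT destination)
FROM flights
GROUP BY airline

Result:
  Delta: 2 distinct
  Frontier: 3 distinct
  JetBlue: 2 distinct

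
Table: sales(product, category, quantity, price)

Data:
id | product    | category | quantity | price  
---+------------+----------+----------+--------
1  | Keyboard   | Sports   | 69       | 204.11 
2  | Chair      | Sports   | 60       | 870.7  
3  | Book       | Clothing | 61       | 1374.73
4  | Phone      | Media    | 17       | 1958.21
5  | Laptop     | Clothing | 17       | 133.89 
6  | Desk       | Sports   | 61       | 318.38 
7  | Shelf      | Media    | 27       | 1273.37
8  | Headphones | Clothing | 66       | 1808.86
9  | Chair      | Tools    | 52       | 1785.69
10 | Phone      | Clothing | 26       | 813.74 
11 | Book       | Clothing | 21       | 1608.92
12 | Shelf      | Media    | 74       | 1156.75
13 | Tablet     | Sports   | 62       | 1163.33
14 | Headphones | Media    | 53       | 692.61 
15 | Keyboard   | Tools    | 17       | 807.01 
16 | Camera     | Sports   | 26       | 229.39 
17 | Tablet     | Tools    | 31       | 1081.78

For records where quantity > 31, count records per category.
SELECT category, COUNT(*)
FROM sales
WHERE quantity > 31
GROUP BY category

Note: WHERE filters rows before grouping.

Result:
  Clothing: 2
  Media: 2
  Sports: 4
  Tools: 1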